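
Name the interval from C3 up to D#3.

augmented second

Counting letters C–D gives a second.
C→D# = 3 semitones, 1 wider than the major second (2), so augmented.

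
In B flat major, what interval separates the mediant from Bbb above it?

diminished sixth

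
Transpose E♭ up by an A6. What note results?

C#

A sixth above E lands on the letter C.
An augmented sixth spans 10 semitones, so Eb moves to pitch class 1. On the letter C that is C#.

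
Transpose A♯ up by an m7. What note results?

A up a major seventh is G#, so the target letter is G.
From A#, a minor seventh is 10 semitones up: G#.

G#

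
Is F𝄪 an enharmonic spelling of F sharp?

No

F## is pitch class 7; F# is pitch class 6.
The pitch classes differ (7 vs. 6), so they are not enharmonic equivalents.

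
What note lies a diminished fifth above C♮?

Gb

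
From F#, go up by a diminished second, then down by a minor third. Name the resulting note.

A diminished second up from F# is Gb (letter G, 0 semitones up).
A minor third down from Gb is Eb (letter E, 3 semitones down).

Eb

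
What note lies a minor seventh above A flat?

Gb

A seventh above A lands on the letter G.
A minor seventh spans 10 semitones, so Ab moves to pitch class 6. On the letter G that is Gb.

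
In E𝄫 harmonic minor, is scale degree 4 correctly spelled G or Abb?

Each scale degree takes a distinct letter name. Degree 4 of a scale on E must use the letter A.
Abb and G are enharmonically the same pitch, but only Abb uses the letter A, so it is the correct spelling here.

Abb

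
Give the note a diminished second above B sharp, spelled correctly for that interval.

A second above B lands on the letter C.
A diminished second spans 0 semitones, so B# moves to pitch class 0. On the letter C that is C.

C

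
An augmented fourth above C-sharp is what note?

F##

A fourth above C lands on the letter F.
An augmented fourth spans 6 semitones, so C# moves to pitch class 7. On the letter F that is F##.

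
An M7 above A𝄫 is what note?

Gb

A up a major seventh is G#, so the target letter is G.
From Abb, a major seventh is 11 semitones up: Gb.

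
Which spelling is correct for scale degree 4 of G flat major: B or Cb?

Cb

Each scale degree takes a distinct letter name. Degree 4 of a scale on G must use the letter C.
Cb and B are enharmonically the same pitch, but only Cb uses the letter C, so it is the correct spelling here.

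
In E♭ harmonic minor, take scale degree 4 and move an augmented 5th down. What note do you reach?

Scale degree 4 of Eb harmonic minor is Ab.
An augmented fifth (8 semitones) below Ab lands on the letter D, giving Dbb.

Dbb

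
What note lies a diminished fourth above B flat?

Ebb

B up a perfect fourth is E, so the target letter is E.
From Bb, a diminished fourth is 4 semitones up: Ebb.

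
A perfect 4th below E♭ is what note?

A fourth below E lands on the letter B.
A perfect fourth spans 5 semitones, so Eb moves to pitch class 10. On the letter B that is Bb.

Bb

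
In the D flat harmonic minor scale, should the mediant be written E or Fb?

Fb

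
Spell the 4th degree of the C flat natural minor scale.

Degree 4 takes the letter 3 steps above C, which is F.
In natural minor, degree 4 sits 5 semitones above the tonic. Cb + 5 semitones is pitch class 4, spelled on F as Fb.

Fb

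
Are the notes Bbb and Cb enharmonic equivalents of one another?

Two spellings are enharmonically equivalent only if they share a pitch class.
Here Bbb → 9, Cb → 11; 9 ≠ 11, so they are not.

No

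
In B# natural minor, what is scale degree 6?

The B# natural minor scale runs B# C## D# E# F## G# A#.
Degree 6 is G#.

G#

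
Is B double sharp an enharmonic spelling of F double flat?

B## is pitch class 1; Fbb is pitch class 3.
The pitch classes differ (1 vs. 3), so they are not enharmonic equivalents.

No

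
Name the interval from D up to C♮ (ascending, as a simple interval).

The letter names run D→C, a span of 6 letter steps, so the interval is some kind of seventh.
D to C is 10 semitones. A major seventh is 11, so 10 makes it minor.

minor seventh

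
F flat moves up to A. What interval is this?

augmented third

The letter names run F→A, a span of 2 letter steps, so the interval is some kind of third.
Fb to A is 5 semitones. A major third is 4, so 5 makes it augmented.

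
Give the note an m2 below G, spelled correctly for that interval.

F#

G down a major second is F, so the target letter is F.
From G, a minor second is 1 semitone down: F#.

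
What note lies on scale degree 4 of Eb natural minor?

Ab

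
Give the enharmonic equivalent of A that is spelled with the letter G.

G##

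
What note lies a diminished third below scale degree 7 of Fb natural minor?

C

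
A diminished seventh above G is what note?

A seventh above G lands on the letter F.
A diminished seventh spans 9 semitones, so G moves to pitch class 4. On the letter F that is Fb.

Fb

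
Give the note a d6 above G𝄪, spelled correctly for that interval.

E

A sixth above G lands on the letter E.
A diminished sixth spans 7 semitones, so G## moves to pitch class 4. On the letter E that is E.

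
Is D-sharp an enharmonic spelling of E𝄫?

No

D# is pitch class 3; Ebb is pitch class 2.
The pitch classes differ (3 vs. 2), so they are not enharmonic equivalents.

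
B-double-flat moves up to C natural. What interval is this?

Counting letters B–C gives a second.
Bbb→C = 3 semitones, 1 wider than the major second (2), so augmented.

augmented second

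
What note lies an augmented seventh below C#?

Db

C down a major seventh is Db, so the target letter is D.
From C#, an augmented seventh is 12 semitones down: Db.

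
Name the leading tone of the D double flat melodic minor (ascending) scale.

Cb

The Dbb melodic minor (ascending) scale runs Dbb Ebb Fbb Gbb Abb Bbb Cb.
Degree 7 is Cb.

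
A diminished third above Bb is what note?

Dbb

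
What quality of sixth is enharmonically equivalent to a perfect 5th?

A perfect fifth spans 7 semitones.
A sixth spanning 7 semitones is diminished (the major sixth is 9).

diminished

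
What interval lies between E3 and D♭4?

diminished seventh

Counting letters E–F–G–A–B–C–D gives a seventh.
E→Db = 9 semitones, 2 narrower than the major seventh (11), so diminished.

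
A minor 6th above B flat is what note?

Gb

A sixth above B lands on the letter G.
A minor sixth spans 8 semitones, so Bb moves to pitch class 6. On the letter G that is Gb.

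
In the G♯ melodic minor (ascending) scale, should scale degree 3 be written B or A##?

B

Each scale degree takes a distinct letter name. Degree 3 of a scale on G must use the letter B.
B and A## are enharmonically the same pitch, but only B uses the letter B, so it is the correct spelling here.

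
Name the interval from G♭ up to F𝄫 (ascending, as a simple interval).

Counting letters G–A–B–C–D–E–F gives a seventh.
Gb→Fbb = 9 semitones, 2 narrower than the major seventh (11), so diminished.

diminished seventh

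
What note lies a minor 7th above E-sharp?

D#

E up a major seventh is D#, so the target letter is D.
From E#, a minor seventh is 10 semitones up: D#.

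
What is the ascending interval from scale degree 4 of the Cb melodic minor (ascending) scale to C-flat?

perfect fifth

Scale degree 4 of Cb melodic minor (ascending) is Fb.
Fb up to Cb: letters F→C make it a fifth; 7 semitones makes it perfect.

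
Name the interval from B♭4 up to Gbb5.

The letter names run B→G, a span of 5 letter steps, so the interval is some kind of sixth.
Bb to Gbb is 7 semitones. A major sixth is 9, so 7 makes it diminished.

diminished sixth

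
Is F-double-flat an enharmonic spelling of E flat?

Fbb = pitch class 3 and Eb = pitch class 3 — the same pitch class, so they are enharmonic equivalents.

Yes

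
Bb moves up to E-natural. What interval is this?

The letter names run B→E, a span of 3 letter steps, so the interval is some kind of fourth.
Bb to E is 6 semitones. A perfect fourth is 5, so 6 makes it augmented.

augmented fourth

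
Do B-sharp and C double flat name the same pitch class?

B# is pitch class 0; Cbb is pitch class 10.
The pitch classes differ (0 vs. 10), so they are not enharmonic equivalents.

No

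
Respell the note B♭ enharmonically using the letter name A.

Plain A sits 1 semitone below Bb, so on the letter A the same pitch needs a sharp: A#.

A#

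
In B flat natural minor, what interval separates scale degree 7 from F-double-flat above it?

Scale degree 7 of Bb natural minor is Ab.
Ab up to Fbb: letters A→F make it a sixth; 7 semitones makes it diminished.

diminished sixth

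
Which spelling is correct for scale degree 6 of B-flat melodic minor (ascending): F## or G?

Each scale degree takes a distinct letter name. Degree 6 of a scale on B must use the letter G.
G and F## are enharmonically the same pitch, but only G uses the letter G, so it is the correct spelling here.

G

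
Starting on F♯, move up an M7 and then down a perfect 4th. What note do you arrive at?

B#

A major seventh up from F# is E# (letter E, 11 semitones up).
A perfect fourth down from E# is B# (letter B, 5 semitones down).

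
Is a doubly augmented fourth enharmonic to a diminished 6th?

Yes

A doubly augmented fourth spans 7 semitones; a diminished sixth spans 7.
They are enharmonically equivalent.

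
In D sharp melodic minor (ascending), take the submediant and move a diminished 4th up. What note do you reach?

E

The submediant of D# melodic minor (ascending) is B#.
A diminished fourth (4 semitones) above B# lands on the letter E, giving E.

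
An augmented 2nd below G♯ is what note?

G down a major second is F, so the target letter is F.
From G#, an augmented second is 3 semitones down: F.

F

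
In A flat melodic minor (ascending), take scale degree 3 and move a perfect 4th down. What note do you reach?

Gb

Scale degree 3 of Ab melodic minor (ascending) is Cb.
A perfect fourth (5 semitones) below Cb lands on the letter G, giving Gb.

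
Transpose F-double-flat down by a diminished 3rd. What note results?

A third below F lands on the letter D.
A diminished third spans 2 semitones, so Fbb moves to pitch class 1. On the letter D that is Db.

Db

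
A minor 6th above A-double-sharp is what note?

F##

A sixth above A lands on the letter F.
A minor sixth spans 8 semitones, so A## moves to pitch class 7. On the letter F that is F##.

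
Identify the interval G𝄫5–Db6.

augmented fifth

The letter names run G→D, a span of 4 letter steps, so the interval is some kind of fifth.
Gbb to Db is 8 semitones. A perfect fifth is 7, so 8 makes it augmented.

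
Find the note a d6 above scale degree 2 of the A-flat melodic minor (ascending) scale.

Scale degree 2 of Ab melodic minor (ascending) is Bb.
A diminished sixth (7 semitones) above Bb lands on the letter G, giving Gbb.

Gbb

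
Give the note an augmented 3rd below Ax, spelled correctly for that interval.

F#

A third below A lands on the letter F.
An augmented third spans 5 semitones, so A## moves to pitch class 6. On the letter F that is F#.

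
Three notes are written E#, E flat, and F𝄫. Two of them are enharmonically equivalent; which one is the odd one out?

E#

In 12-tone equal temperament, enharmonic equivalents share a pitch class. E# is pitch class 5; Eb is pitch class 3; Fbb is pitch class 3.
Eb and Fbb share pitch class 3, while E# is pitch class 5.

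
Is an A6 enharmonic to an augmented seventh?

No

An augmented sixth spans 10 semitones; an augmented seventh spans 12.
The spans differ, so they are not enharmonic equivalents.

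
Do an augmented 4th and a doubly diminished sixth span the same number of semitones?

An augmented fourth spans 6 semitones; a doubly diminished sixth spans 6.
They are enharmonically equivalent.

Yes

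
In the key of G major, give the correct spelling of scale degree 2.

Degree 2 takes the letter 1 step above G, which is A.
In major, degree 2 sits 2 semitones above the tonic. G + 2 semitones is pitch class 9, spelled on A as A.

A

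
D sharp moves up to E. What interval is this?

Counting letters D–E gives a second.
D#→E = 1 semitone, 1 narrower than the major second (2), so minor.

minor second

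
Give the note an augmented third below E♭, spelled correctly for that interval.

E down a major third is C, so the target letter is C.
From Eb, an augmented third is 5 semitones down: Cbb.

Cbb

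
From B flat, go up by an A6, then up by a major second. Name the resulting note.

An augmented sixth up from Bb is G# (letter G, 10 semitones up).
A major second up from G# is A# (letter A, 2 semitones up).

A#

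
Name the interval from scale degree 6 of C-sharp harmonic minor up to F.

minor sixth

Scale degree 6 of C# harmonic minor is A.
A up to F: letters A→F make it a sixth; 8 semitones makes it minor.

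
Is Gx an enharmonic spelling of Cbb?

No

G## is pitch class 9; Cbb is pitch class 10.
The pitch classes differ (9 vs. 10), so they are not enharmonic equivalents.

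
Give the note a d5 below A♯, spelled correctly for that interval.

A fifth below A lands on the letter D.
A diminished fifth spans 6 semitones, so A# moves to pitch class 4. On the letter D that is D##.

D##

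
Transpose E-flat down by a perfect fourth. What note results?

Bb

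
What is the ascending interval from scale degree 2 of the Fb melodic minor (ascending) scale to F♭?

minor seventh

Scale degree 2 of Fb melodic minor (ascending) is Gb.
Gb up to Fb: letters G→F make it a seventh; 10 semitones makes it minor.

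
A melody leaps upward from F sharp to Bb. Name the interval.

diminished fourth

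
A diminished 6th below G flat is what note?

A sixth below G lands on the letter B.
A diminished sixth spans 7 semitones, so Gb moves to pitch class 11. On the letter B that is B.

B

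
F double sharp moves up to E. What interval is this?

diminished seventh

The letter names run F→E, a span of 6 letter steps, so the interval is some kind of seventh.
F## to E is 9 semitones. A major seventh is 11, so 9 makes it diminished.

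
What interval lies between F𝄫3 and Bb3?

Counting letters F–G–A–B gives a fourth.
Fbb→Bb = 7 semitones, 2 wider than the perfect fourth (5), so doubly augmented.

doubly augmented fourth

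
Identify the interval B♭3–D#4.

augmented third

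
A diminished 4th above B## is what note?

E#

A fourth above B lands on the letter E.
A diminished fourth spans 4 semitones, so B## moves to pitch class 5. On the letter E that is E#.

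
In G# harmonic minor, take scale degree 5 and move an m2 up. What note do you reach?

Scale degree 5 of G# harmonic minor is D#.
A minor second (1 semitone) above D# lands on the letter E, giving E.

E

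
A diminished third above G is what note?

A third above G lands on the letter B.
A diminished third spans 2 semitones, so G moves to pitch class 9. On the letter B that is Bbb.

Bbb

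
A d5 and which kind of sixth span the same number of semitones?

A diminished fifth spans 6 semitones.
A sixth spanning 6 semitones is doubly diminished (the major sixth is 9).

doubly diminished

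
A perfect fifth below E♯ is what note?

E down a perfect fifth is A, so the target letter is A.
From E#, a perfect fifth is 7 semitones down: A#.

A#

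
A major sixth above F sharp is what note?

F up a major sixth is D, so the target letter is D.
From F#, a major sixth is 9 semitones up: D#.

D#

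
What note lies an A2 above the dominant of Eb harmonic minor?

C#

The dominant of Eb harmonic minor is Bb.
An augmented second (3 semitones) above Bb lands on the letter C, giving C#.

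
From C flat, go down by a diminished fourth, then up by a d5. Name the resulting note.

Db

A diminished fourth down from Cb is G (letter G, 4 semitones down).
A diminished fifth up from G is Db (letter D, 6 semitones up).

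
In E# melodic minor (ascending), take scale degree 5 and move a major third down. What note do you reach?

Scale degree 5 of E# melodic minor (ascending) is B#.
A major third (4 semitones) below B# lands on the letter G, giving G#.

G#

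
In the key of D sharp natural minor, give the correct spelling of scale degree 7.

C#

The D# natural minor scale runs D# E# F# G# A# B C#.
Degree 7 is C#.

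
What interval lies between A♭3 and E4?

augmented fifth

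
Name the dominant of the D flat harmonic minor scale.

Ab

Degree 5 takes the letter 4 steps above D, which is A.
In harmonic minor, degree 5 sits 7 semitones above the tonic. Db + 7 semitones is pitch class 8, spelled on A as Ab.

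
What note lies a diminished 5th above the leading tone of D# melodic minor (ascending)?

G#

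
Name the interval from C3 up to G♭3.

Counting letters C–D–E–F–G gives a fifth.
C→Gb = 6 semitones, 1 narrower than the perfect fifth (7), so diminished.

diminished fifth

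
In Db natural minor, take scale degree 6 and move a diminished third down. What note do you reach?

Scale degree 6 of Db natural minor is Bbb.
A diminished third (2 semitones) below Bbb lands on the letter G, giving G.

G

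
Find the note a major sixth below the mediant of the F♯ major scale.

C#

The mediant of F# major is A#.
A major sixth (9 semitones) below A# lands on the letter C, giving C#.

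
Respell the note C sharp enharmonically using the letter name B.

B##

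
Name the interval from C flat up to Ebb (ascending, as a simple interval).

The letter names run C→E, a span of 2 letter steps, so the interval is some kind of third.
Cb to Ebb is 3 semitones. A major third is 4, so 3 makes it minor.

minor third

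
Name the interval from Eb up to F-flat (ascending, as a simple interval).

Counting letters E–F gives a second.
Eb→Fb = 1 semitone, 1 narrower than the major second (2), so minor.

minor second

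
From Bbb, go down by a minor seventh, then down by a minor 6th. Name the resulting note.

A minor seventh down from Bbb is Cb (letter C, 10 semitones down).
A minor sixth down from Cb is Eb (letter E, 8 semitones down).

Eb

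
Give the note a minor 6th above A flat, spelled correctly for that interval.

A up a major sixth is F#, so the target letter is F.
From Ab, a minor sixth is 8 semitones up: Fb.

Fb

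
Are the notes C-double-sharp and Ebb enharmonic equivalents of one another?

Yes

C## is pitch class 2; Ebb is pitch class 2.
All spellings map to pitch class 2, so they are enharmonically equivalent.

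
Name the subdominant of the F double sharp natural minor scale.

B#

Degree 4 takes the letter 3 steps above F, which is B.
In natural minor, degree 4 sits 5 semitones above the tonic. F## + 5 semitones is pitch class 0, spelled on B as B#.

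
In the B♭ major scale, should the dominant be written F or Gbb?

Each scale degree takes a distinct letter name. Degree 5 of a scale on B must use the letter F.
F and Gbb are enharmonically the same pitch, but only F uses the letter F, so it is the correct spelling here.

F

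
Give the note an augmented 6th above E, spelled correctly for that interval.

C##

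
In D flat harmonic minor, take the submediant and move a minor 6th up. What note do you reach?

Gbb

The submediant of Db harmonic minor is Bbb.
A minor sixth (8 semitones) above Bbb lands on the letter G, giving Gbb.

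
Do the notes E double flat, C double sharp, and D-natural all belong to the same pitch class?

Yes

Ebb = pitch class 2 and C## = pitch class 2 and D = pitch class 2 — the same pitch class, so they are enharmonic equivalents.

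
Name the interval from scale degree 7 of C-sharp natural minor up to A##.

augmented seventh

Scale degree 7 of C# natural minor is B.
B up to A##: letters B→A make it a seventh; 12 semitones makes it augmented.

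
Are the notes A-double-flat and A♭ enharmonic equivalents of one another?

No

Abb is pitch class 7; Ab is pitch class 8.
The pitch classes differ (7 vs. 8), so they are not enharmonic equivalents.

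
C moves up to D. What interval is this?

Counting letters C–D gives a second.
C→D = 2 semitones, exactly the major second.

major second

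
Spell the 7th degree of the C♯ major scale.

B#

The C# major scale runs C# D# E# F# G# A# B#.
Degree 7 is B#.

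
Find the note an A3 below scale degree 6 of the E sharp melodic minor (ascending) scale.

A

Scale degree 6 of E# melodic minor (ascending) is C##.
An augmented third (5 semitones) below C## lands on the letter A, giving A.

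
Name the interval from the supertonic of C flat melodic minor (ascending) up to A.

The supertonic of Cb melodic minor (ascending) is Db.
Db up to A: letters D→A make it a fifth; 8 semitones makes it augmented.

augmented fifth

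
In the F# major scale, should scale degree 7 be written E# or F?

E#

Each scale degree takes a distinct letter name. Degree 7 of a scale on F must use the letter E.
E# and F are enharmonically the same pitch, but only E# uses the letter E, so it is the correct spelling here.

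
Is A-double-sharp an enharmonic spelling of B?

A## = pitch class 11 and B = pitch class 11 — the same pitch class, so they are enharmonic equivalents.

Yes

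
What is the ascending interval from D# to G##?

augmented fourth

The letter names run D→G, a span of 3 letter steps, so the interval is some kind of fourth.
D# to G## is 6 semitones. A perfect fourth is 5, so 6 makes it augmented.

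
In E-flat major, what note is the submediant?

C

The Eb major scale runs Eb F G Ab Bb C D.
Degree 6 is C.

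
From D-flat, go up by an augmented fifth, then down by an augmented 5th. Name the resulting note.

Db

An augmented fifth up from Db is A (letter A, 8 semitones up).
An augmented fifth down from A is Db (letter D, 8 semitones down).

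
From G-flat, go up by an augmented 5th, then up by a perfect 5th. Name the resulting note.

A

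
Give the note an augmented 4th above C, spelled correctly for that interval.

C up a perfect fourth is F, so the target letter is F.
From C, an augmented fourth is 6 semitones up: F#.

F#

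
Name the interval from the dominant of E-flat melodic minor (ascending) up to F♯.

augmented fifth

The dominant of Eb melodic minor (ascending) is Bb.
Bb up to F#: letters B→F make it a fifth; 8 semitones makes it augmented.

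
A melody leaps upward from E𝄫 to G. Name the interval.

Counting letters E–F–G gives a third.
Ebb→G = 5 semitones, 1 wider than the major third (4), so augmented.

augmented third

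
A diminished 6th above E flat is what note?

A sixth above E lands on the letter C.
A diminished sixth spans 7 semitones, so Eb moves to pitch class 10. On the letter C that is Cbb.

Cbb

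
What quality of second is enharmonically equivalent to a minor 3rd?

A minor third spans 3 semitones.
A second spanning 3 semitones is augmented (the major second is 2).

augmented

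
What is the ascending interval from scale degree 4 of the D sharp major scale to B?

minor third

Scale degree 4 of D# major is G#.
G# up to B: letters G→B make it a third; 3 semitones makes it minor.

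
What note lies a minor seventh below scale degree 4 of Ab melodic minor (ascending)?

Eb

Scale degree 4 of Ab melodic minor (ascending) is Db.
A minor seventh (10 semitones) below Db lands on the letter E, giving Eb.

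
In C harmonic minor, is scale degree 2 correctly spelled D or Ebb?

Each scale degree takes a distinct letter name. Degree 2 of a scale on C must use the letter D.
D and Ebb are enharmonically the same pitch, but only D uses the letter D, so it is the correct spelling here.

D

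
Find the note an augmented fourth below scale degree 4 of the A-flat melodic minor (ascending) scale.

Scale degree 4 of Ab melodic minor (ascending) is Db.
An augmented fourth (6 semitones) below Db lands on the letter A, giving Abb.

Abb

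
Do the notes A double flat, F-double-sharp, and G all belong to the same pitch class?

Abb = pitch class 7 and F## = pitch class 7 and G = pitch class 7 — the same pitch class, so they are enharmonic equivalents.

Yes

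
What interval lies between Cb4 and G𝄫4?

diminished fifth

Counting letters C–D–E–F–G gives a fifth.
Cb→Gbb = 6 semitones, 1 narrower than the perfect fifth (7), so diminished.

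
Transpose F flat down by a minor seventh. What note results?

Gb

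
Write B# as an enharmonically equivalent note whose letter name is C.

B# is pitch class 0. The letter C alone is pitch class 0.
Pitch class 0 on C needs no accidental: C.

C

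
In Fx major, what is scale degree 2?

The F## major scale runs F## G## A## B# C## D## E##.
Degree 2 is G##.

G##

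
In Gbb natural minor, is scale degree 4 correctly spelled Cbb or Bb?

Each scale degree takes a distinct letter name. Degree 4 of a scale on G must use the letter C.
Cbb and Bb are enharmonically the same pitch, but only Cbb uses the letter C, so it is the correct spelling here.

Cbb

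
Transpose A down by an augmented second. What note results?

A second below A lands on the letter G.
An augmented second spans 3 semitones, so A moves to pitch class 6. On the letter G that is Gb.

Gb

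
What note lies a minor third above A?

C

A up a major third is C#, so the target letter is C.
From A, a minor third is 3 semitones up: C.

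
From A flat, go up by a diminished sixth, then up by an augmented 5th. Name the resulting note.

Cb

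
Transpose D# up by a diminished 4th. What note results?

D up a perfect fourth is G, so the target letter is G.
From D#, a diminished fourth is 4 semitones up: G.

G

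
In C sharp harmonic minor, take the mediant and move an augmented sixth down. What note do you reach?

Gb

The mediant of C# harmonic minor is E.
An augmented sixth (10 semitones) below E lands on the letter G, giving Gb.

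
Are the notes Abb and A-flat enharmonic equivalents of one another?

No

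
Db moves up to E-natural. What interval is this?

augmented second

Counting letters D–E gives a second.
Db→E = 3 semitones, 1 wider than the major second (2), so augmented.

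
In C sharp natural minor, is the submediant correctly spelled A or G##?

A

Each scale degree takes a distinct letter name. Degree 6 of a scale on C must use the letter A.
A and G## are enharmonically the same pitch, but only A uses the letter A, so it is the correct spelling here.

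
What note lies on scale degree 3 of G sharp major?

B#

Degree 3 takes the letter 2 steps above G, which is B.
In major, degree 3 sits 4 semitones above the tonic. G# + 4 semitones is pitch class 0, spelled on B as B#.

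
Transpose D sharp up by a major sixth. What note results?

B#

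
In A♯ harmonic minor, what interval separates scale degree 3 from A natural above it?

minor sixth

Scale degree 3 of A# harmonic minor is C#.
C# up to A: letters C→A make it a sixth; 8 semitones makes it minor.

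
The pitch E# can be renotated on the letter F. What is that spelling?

E# is pitch class 5. The letter F alone is pitch class 5.
Pitch class 5 on F needs no accidental: F.

F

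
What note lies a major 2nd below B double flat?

A second below B lands on the letter A.
A major second spans 2 semitones, so Bbb moves to pitch class 7. On the letter A that is Abb.

Abb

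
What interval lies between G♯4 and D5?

diminished fifth

Counting letters G–A–B–C–D gives a fifth.
G#→D = 6 semitones, 1 narrower than the perfect fifth (7), so diminished.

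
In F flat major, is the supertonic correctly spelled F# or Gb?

Gb

Each scale degree takes a distinct letter name. Degree 2 of a scale on F must use the letter G.
Gb and F# are enharmonically the same pitch, but only Gb uses the letter G, so it is the correct spelling here.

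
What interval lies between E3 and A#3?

augmented fourth

Counting letters E–F–G–A gives a fourth.
E→A# = 6 semitones, 1 wider than the perfect fourth (5), so augmented.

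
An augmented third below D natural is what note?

A third below D lands on the letter B.
An augmented third spans 5 semitones, so D moves to pitch class 9. On the letter B that is Bbb.

Bbb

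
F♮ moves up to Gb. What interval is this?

minor second

The letter names run F→G, a span of 1 letter step, so the interval is some kind of second.
F to Gb is 1 semitone. A major second is 2, so 1 makes it minor.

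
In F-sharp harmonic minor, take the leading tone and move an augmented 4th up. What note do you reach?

A##

The leading tone of F# harmonic minor is E#.
An augmented fourth (6 semitones) above E# lands on the letter A, giving A##.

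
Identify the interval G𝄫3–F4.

augmented seventh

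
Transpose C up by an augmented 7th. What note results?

B#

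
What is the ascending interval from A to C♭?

diminished third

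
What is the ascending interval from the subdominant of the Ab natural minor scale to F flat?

minor third

The subdominant of Ab natural minor is Db.
Db up to Fb: letters D→F make it a third; 3 semitones makes it minor.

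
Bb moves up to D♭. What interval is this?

minor third

The letter names run B→D, a span of 2 letter steps, so the interval is some kind of third.
Bb to Db is 3 semitones. A major third is 4, so 3 makes it minor.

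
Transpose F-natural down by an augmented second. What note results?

A second below F lands on the letter E.
An augmented second spans 3 semitones, so F moves to pitch class 2. On the letter E that is Ebb.

Ebb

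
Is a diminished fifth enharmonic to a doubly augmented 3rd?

Yes

A diminished fifth spans 6 semitones; a doubly augmented third spans 6.
They are enharmonically equivalent.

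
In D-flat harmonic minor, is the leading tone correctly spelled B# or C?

C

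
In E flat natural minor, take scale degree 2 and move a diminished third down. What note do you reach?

Scale degree 2 of Eb natural minor is F.
A diminished third (2 semitones) below F lands on the letter D, giving D#.

D#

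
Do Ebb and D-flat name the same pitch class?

No

Two spellings are enharmonically equivalent only if they share a pitch class.
Here Ebb → 2, Db → 1; 1 ≠ 2, so they are not.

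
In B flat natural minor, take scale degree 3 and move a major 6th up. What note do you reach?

Bb

Scale degree 3 of Bb natural minor is Db.
A major sixth (9 semitones) above Db lands on the letter B, giving Bb.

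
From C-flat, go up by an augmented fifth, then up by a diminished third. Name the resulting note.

Bbb

An augmented fifth up from Cb is G (letter G, 8 semitones up).
A diminished third up from G is Bbb (letter B, 2 semitones up).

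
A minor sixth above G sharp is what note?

E

G up a major sixth is E, so the target letter is E.
From G#, a minor sixth is 8 semitones up: E.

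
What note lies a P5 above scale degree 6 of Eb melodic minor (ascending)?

G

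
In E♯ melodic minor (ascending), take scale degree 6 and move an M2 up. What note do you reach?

D##

Scale degree 6 of E# melodic minor (ascending) is C##.
A major second (2 semitones) above C## lands on the letter D, giving D##.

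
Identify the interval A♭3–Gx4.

doubly augmented seventh

The letter names run A→G, a span of 6 letter steps, so the interval is some kind of seventh.
Ab to G## is 13 semitones. A major seventh is 11, so 13 makes it doubly augmented.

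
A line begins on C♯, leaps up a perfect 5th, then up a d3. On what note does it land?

A perfect fifth up from C# is G# (letter G, 7 semitones up).
A diminished third up from G# is Bb (letter B, 2 semitones up).

Bb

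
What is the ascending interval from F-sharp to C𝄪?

augmented fifth

The letter names run F→C, a span of 4 letter steps, so the interval is some kind of fifth.
F# to C## is 8 semitones. A perfect fifth is 7, so 8 makes it augmented.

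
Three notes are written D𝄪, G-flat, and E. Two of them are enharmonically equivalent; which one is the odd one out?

In 12-tone equal temperament, enharmonic equivalents share a pitch class. D## is pitch class 4; Gb is pitch class 6; E is pitch class 4.
D## and E share pitch class 4, while Gb is pitch class 6.

Gb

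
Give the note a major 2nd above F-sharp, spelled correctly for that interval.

G#

A second above F lands on the letter G.
A major second spans 2 semitones, so F# moves to pitch class 8. On the letter G that is G#.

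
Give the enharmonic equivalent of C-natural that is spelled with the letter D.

Dbb

Plain D sits 2 semitones above C, so on the letter D the same pitch needs a double flat: Dbb.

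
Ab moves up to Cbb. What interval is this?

diminished third

The letter names run A→C, a span of 2 letter steps, so the interval is some kind of third.
Ab to Cbb is 2 semitones. A major third is 4, so 2 makes it diminished.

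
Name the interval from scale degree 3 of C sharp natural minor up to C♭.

diminished sixth

Scale degree 3 of C# natural minor is E.
E up to Cb: letters E→C make it a sixth; 7 semitones makes it diminished.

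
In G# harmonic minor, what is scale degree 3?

B

Degree 3 takes the letter 2 steps above G, which is B.
In harmonic minor, degree 3 sits 3 semitones above the tonic. G# + 3 semitones is pitch class 11, spelled on B as B.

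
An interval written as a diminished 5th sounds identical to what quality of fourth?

A diminished fifth spans 6 semitones.
A fourth spanning 6 semitones is augmented (the perfect fourth is 5).

augmented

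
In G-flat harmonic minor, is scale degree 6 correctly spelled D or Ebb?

Each scale degree takes a distinct letter name. Degree 6 of a scale on G must use the letter E.
Ebb and D are enharmonically the same pitch, but only Ebb uses the letter E, so it is the correct spelling here.

Ebb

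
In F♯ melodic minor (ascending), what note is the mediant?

A

Degree 3 takes the letter 2 steps above F, which is A.
In melodic minor (ascending), degree 3 sits 3 semitones above the tonic. F# + 3 semitones is pitch class 9, spelled on A as A.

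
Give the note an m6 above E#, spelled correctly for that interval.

E up a major sixth is C#, so the target letter is C.
From E#, a minor sixth is 8 semitones up: C#.

C#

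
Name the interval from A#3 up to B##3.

augmented second

Counting letters A–B gives a second.
A#→B## = 3 semitones, 1 wider than the major second (2), so augmented.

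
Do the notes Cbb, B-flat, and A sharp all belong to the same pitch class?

Cbb is pitch class 10; Bb is pitch class 10; A# is pitch class 10.
All spellings map to pitch class 10, so they are enharmonically equivalent.

Yes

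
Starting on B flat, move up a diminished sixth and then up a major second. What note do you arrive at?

Abb

A diminished sixth up from Bb is Gbb (letter G, 7 semitones up).
A major second up from Gbb is Abb (letter A, 2 semitones up).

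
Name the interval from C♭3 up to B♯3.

doubly augmented seventh

The letter names run C→B, a span of 6 letter steps, so the interval is some kind of seventh.
Cb to B# is 13 semitones. A major seventh is 11, so 13 makes it doubly augmented.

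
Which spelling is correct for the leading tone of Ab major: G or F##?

Each scale degree takes a distinct letter name. Degree 7 of a scale on A must use the letter G.
G and F## are enharmonically the same pitch, but only G uses the letter G, so it is the correct spelling here.

G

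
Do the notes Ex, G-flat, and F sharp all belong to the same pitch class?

E## = pitch class 6 and Gb = pitch class 6 and F# = pitch class 6 — the same pitch class, so they are enharmonic equivalents.

Yes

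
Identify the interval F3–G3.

The letter names run F→G, a span of 1 letter step, so the interval is some kind of second.
F to G is 2 semitones. A major second is 2, so 2 makes it major.

major second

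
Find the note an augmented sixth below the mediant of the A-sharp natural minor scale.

Eb

The mediant of A# natural minor is C#.
An augmented sixth (10 semitones) below C# lands on the letter E, giving Eb.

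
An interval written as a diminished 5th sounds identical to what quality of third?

A diminished fifth spans 6 semitones.
A third spanning 6 semitones is doubly augmented (the major third is 4).

doubly augmented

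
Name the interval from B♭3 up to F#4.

augmented fifth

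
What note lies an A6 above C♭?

A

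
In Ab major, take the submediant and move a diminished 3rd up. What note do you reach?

Abb

The submediant of Ab major is F.
A diminished third (2 semitones) above F lands on the letter A, giving Abb.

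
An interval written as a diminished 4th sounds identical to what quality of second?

doubly augmented

A diminished fourth spans 4 semitones.
A second spanning 4 semitones is doubly augmented (the major second is 2).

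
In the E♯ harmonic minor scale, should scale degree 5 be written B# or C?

Each scale degree takes a distinct letter name. Degree 5 of a scale on E must use the letter B.
B# and C are enharmonically the same pitch, but only B# uses the letter B, so it is the correct spelling here.

B#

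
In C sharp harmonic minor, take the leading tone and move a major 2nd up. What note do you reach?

The leading tone of C# harmonic minor is B#.
A major second (2 semitones) above B# lands on the letter C, giving C##.

C##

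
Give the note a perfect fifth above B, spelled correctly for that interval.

F#

A fifth above B lands on the letter F.
A perfect fifth spans 7 semitones, so B moves to pitch class 6. On the letter F that is F#.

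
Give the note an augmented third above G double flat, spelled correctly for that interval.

Bb

A third above G lands on the letter B.
An augmented third spans 5 semitones, so Gbb moves to pitch class 10. On the letter B that is Bb.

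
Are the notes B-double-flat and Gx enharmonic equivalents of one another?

Bbb is pitch class 9; G## is pitch class 9.
All spellings map to pitch class 9, so they are enharmonically equivalent.

Yes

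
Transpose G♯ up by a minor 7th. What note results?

A seventh above G lands on the letter F.
A minor seventh spans 10 semitones, so G# moves to pitch class 6. On the letter F that is F#.

F#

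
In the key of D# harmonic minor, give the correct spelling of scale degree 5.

A#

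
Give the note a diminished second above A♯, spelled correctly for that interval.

A up a major second is B, so the target letter is B.
From A#, a diminished second is 0 semitones up: Bb.

Bb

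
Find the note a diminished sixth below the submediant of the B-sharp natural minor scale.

The submediant of B# natural minor is G#.
A diminished sixth (7 semitones) below G# lands on the letter B, giving B##.

B##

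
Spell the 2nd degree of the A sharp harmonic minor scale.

The A# harmonic minor scale runs A# B# C# D# E# F# G##.
Degree 2 is B#.

B#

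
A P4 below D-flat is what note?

D down a perfect fourth is A, so the target letter is A.
From Db, a perfect fourth is 5 semitones down: Ab.

Ab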